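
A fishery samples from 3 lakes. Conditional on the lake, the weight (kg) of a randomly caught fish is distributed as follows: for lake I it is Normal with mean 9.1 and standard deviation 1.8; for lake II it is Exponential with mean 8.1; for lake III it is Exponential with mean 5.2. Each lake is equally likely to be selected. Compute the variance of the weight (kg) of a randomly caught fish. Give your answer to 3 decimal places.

Per component, I: μ=9.1, E[X²]=86.05; II: μ=8.1, E[X²]=131.22; III: μ=5.2, E[X²]=54.08.
E[X] = 0.333333·9.1 + 0.333333·8.1 + 0.333333·5.2 = 7.46667.
E[X²] = 0.333333·86.05 + 0.333333·131.22 + 0.333333·54.08 = 90.45.
Var(X) = E[X²] − (E[X])² = 90.45 − 55.7511 = 34.6989.

34.699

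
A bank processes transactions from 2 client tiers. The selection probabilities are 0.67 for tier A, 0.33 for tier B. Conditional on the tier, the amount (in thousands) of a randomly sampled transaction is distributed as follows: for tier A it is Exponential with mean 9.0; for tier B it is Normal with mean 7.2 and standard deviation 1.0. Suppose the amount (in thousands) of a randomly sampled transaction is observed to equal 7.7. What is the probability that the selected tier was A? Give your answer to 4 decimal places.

0.2141

Likelihoods f(7.7 | ·): A: 0.0472274; B: 0.352065.
Posterior ∝ prior × likelihood. Numerator for A: 0.67·0.0472274 = 0.0316424.
Normalizing constant: 0.67·0.0472274 + 0.33·0.352065 = 0.147824.
P(A | observation) = 0.0316424 / 0.147824 = 0.214055.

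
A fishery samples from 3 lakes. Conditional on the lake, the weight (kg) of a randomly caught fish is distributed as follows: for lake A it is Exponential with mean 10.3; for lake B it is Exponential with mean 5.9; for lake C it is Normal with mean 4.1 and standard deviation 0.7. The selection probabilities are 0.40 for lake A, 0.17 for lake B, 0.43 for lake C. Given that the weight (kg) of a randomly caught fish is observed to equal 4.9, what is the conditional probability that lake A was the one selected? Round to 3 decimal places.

0.147

Likelihoods f(4.9 | ·): A: 0.0603332; B: 0.0738691; C: 0.296614.
Posterior ∝ prior × likelihood. Numerator for A: 0.4·0.0603332 = 0.0241333.
Normalizing constant: 0.4·0.0603332 + 0.17·0.0738691 + 0.43·0.296614 = 0.164235.
P(A | observation) = 0.0241333 / 0.164235 = 0.146944.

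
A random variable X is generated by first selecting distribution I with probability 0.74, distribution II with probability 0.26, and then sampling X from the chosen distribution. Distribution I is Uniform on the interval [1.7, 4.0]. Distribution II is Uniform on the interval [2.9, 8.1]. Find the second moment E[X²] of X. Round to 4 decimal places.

For each component E[X²] = Var + (mean)², giving I: 8.56333; II: 32.5033.
Overall E[X²] = 0.74·8.56333 + 0.26·32.5033 = 14.7877.

14.7877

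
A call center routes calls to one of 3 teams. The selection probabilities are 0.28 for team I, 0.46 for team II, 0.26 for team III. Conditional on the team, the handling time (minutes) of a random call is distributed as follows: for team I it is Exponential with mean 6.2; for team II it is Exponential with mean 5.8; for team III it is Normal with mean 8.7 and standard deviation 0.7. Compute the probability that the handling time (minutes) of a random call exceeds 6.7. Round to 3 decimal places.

Conditional on each team, P(X > 6.7): I: 0.339377; II: 0.315003; III: 0.997863.
By total probability, P(X > 6.7) = 0.28·0.339377 + 0.46·0.315003 + 0.26·0.997863 = 0.499371.

0.499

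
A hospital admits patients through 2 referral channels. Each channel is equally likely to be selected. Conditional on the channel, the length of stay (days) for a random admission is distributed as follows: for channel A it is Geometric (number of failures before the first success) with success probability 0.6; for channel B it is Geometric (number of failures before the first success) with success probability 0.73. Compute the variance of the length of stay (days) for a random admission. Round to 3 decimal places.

Per component, A: μ=0.666667, E[X²]=1.55556; B: μ=0.369863, E[X²]=0.64346.
E[X] = 0.5·0.666667 + 0.5·0.369863 = 0.518265.
E[X²] = 0.5·1.55556 + 0.5·0.64346 = 1.09951.
Var(X) = E[X²] − (E[X])² = 1.09951 − 0.268598 = 0.830909.

0.831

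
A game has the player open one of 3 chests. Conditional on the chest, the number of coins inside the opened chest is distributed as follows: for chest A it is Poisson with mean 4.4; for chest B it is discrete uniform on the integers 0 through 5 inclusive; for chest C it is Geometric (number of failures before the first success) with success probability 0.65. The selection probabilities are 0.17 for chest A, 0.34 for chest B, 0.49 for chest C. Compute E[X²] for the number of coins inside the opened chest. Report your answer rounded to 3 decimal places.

For each component E[X²] = Var + (mean)², giving A: 23.76; B: 9.16667; C: 1.11834.
Overall E[X²] = 0.17·23.76 + 0.34·9.16667 + 0.49·1.11834 = 7.70385.

7.704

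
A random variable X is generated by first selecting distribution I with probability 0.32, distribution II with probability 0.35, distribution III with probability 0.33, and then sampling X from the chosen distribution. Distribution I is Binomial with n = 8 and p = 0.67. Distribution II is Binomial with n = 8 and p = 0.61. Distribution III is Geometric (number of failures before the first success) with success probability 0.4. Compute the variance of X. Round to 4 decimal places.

Per component, I: μ=5.36, E[X²]=30.4984; II: μ=4.88, E[X²]=25.7176; III: μ=1.5, E[X²]=6.
E[X] = 0.32·5.36 + 0.35·4.88 + 0.33·1.5 = 3.9182.
E[X²] = 0.32·30.4984 + 0.35·25.7176 + 0.33·6 = 20.7406.
Var(X) = E[X²] − (E[X])² = 20.7406 − 15.3523 = 5.38836.

5.3884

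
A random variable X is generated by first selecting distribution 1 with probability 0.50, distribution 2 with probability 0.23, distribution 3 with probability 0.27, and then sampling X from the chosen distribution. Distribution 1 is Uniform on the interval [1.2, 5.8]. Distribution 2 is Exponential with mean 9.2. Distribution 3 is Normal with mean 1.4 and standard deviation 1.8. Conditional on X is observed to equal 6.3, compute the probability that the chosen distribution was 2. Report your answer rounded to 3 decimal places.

Likelihoods f(6.3 | ·): 1: 0; 2: 0.0548043; 3: 0.00545091.
Posterior ∝ prior × likelihood. Numerator for 2: 0.23·0.0548043 = 0.012605.
Normalizing constant: 0.5·0 + 0.23·0.0548043 + 0.27·0.00545091 = 0.0140767.
P(2 | observation) = 0.012605 / 0.0140767 = 0.895448.

0.895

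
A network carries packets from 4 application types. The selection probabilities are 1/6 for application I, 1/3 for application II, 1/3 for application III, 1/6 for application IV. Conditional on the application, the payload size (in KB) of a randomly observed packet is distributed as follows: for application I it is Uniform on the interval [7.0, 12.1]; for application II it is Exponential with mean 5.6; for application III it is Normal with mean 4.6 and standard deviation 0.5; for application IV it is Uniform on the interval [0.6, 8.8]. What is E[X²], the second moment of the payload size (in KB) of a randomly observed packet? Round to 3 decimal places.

48.221

For each component E[X²] = Var + (mean)², giving I: 93.37; II: 62.72; III: 21.41; IV: 27.6933.
Overall E[X²] = 0.166667·93.37 + 0.333333·62.72 + 0.333333·21.41 + 0.166667·27.6933 = 48.2206.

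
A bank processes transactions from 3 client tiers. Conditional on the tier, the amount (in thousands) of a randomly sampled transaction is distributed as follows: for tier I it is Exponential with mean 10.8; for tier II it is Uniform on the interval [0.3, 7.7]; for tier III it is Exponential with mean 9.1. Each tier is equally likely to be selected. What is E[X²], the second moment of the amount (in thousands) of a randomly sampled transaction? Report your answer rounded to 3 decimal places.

139.821

For each component E[X²] = Var + (mean)², giving I: 233.28; II: 20.5633; III: 165.62.
Overall E[X²] = 0.333333·233.28 + 0.333333·20.5633 + 0.333333·165.62 = 139.821.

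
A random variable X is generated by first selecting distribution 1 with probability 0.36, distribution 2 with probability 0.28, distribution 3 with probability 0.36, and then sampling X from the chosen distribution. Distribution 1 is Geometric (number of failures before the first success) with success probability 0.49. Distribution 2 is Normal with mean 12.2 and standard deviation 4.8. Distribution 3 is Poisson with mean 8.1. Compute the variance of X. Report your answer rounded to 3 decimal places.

30.837

Per component, 1: μ=1.04082, E[X²]=3.20741; 2: μ=12.2, E[X²]=171.88; 3: μ=8.1, E[X²]=73.71.
E[X] = 0.36·1.04082 + 0.28·12.2 + 0.36·8.1 = 6.70669.
E[X²] = 0.36·3.20741 + 0.28·171.88 + 0.36·73.71 = 75.8167.
Var(X) = E[X²] − (E[X])² = 75.8167 − 44.9797 = 30.8369.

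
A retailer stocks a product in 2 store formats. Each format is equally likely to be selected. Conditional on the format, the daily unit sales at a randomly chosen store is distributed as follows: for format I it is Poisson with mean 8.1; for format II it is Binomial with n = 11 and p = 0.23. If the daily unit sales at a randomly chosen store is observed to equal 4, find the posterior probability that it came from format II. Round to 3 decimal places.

0.731

Likelihoods P(X=4 | ·): I: 0.0544432; II: 0.148204.
Posterior ∝ prior × likelihood. Numerator for II: 0.5·0.148204 = 0.0741021.
Normalizing constant: 0.5·0.0544432 + 0.5·0.148204 = 0.101324.
P(II | observation) = 0.0741021 / 0.101324 = 0.73134.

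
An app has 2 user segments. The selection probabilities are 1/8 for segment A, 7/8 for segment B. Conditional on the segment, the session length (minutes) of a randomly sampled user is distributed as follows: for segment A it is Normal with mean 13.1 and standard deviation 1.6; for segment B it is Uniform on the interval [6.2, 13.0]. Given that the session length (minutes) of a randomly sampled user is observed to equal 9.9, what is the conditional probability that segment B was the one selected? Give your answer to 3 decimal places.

Likelihoods f(9.9 | ·): A: 0.0337444; B: 0.147059.
Posterior ∝ prior × likelihood. Numerator for B: 0.875·0.147059 = 0.128676.
Normalizing constant: 0.125·0.0337444 + 0.875·0.147059 = 0.132895.
P(B | observation) = 0.128676 / 0.132895 = 0.96826.

0.968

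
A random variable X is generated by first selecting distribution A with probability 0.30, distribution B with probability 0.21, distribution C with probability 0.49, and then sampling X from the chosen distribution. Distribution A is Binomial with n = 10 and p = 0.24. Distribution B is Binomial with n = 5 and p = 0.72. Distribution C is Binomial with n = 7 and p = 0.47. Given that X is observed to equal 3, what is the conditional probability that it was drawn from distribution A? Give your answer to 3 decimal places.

0.265

Likelihoods P(X=3 | ·): A: 0.242946; B: 0.292626; C: 0.286725.
Posterior ∝ prior × likelihood. Numerator for A: 0.3·0.242946 = 0.0728839.
Normalizing constant: 0.3·0.242946 + 0.21·0.292626 + 0.49·0.286725 = 0.274831.
P(A | observation) = 0.0728839 / 0.274831 = 0.265196.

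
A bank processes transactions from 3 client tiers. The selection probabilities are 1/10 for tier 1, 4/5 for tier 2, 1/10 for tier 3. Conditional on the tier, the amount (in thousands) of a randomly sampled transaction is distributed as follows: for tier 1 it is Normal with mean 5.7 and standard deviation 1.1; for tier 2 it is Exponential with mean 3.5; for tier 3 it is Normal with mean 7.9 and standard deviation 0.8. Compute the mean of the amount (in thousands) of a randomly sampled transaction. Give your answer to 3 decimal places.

4.160

Component means — 1: 5.7; 2: 3.5; 3: 7.9.
E[X] = 0.1·5.7 + 0.8·3.5 + 0.1·7.9 = 4.16.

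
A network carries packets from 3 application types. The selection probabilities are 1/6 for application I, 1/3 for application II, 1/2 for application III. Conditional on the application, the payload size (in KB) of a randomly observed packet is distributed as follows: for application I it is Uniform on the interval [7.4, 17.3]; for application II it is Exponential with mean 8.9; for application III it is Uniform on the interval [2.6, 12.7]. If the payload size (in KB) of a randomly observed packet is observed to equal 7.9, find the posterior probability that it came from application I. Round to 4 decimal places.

0.2059

Likelihoods f(7.9 | ·): I: 0.10101; II: 0.0462501; III: 0.0990099.
Posterior ∝ prior × likelihood. Numerator for I: 0.166667·0.10101 = 0.016835.
Normalizing constant: 0.166667·0.10101 + 0.333333·0.0462501 + 0.5·0.0990099 = 0.0817567.
P(I | observation) = 0.016835 / 0.0817567 = 0.205916.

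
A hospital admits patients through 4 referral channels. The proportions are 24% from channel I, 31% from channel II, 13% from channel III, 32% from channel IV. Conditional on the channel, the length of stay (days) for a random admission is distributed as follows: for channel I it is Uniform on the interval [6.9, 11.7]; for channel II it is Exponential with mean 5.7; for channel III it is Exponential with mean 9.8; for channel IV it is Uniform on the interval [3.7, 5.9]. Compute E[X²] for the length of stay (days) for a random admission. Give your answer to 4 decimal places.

73.8345

For each component E[X²] = Var + (mean)², giving I: 88.41; II: 64.98; III: 192.08; IV: 23.4433.
Overall E[X²] = 0.24·88.41 + 0.31·64.98 + 0.13·192.08 + 0.32·23.4433 = 73.8345.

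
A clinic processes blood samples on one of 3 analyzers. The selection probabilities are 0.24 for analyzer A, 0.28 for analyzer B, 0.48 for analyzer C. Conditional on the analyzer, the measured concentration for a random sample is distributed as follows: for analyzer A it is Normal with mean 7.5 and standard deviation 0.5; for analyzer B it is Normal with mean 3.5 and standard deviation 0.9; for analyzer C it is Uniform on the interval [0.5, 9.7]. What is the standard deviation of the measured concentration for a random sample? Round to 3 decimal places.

Per component, A: μ=7.5, E[X²]=56.5; B: μ=3.5, E[X²]=13.06; C: μ=5.1, E[X²]=33.0633.
E[X] = 0.24·7.5 + 0.28·3.5 + 0.48·5.1 = 5.228.
E[X²] = 0.24·56.5 + 0.28·13.06 + 0.48·33.0633 = 33.0872.
Var(X) = E[X²] − (E[X])² = 33.0872 − 27.332 = 5.75522.
SD(X) = √5.75522 = 2.399.

2.399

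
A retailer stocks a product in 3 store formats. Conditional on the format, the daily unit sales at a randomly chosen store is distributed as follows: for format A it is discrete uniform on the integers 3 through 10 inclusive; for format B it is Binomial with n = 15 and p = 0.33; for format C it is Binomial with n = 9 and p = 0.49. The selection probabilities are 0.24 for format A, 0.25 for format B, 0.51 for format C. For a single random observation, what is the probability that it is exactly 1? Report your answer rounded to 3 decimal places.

0.015

Conditional on each format, P(X = 1): A: 0; B: 0.0181825; C: 0.0201837.
By total probability, P(X = 1) = 0.24·0 + 0.25·0.0181825 + 0.51·0.0201837 = 0.0148393.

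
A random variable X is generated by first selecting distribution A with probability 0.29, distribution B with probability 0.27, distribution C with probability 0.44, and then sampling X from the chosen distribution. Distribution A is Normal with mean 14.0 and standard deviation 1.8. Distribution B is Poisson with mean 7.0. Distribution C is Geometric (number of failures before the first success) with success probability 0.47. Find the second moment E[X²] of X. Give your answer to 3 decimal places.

74.515

For each component E[X²] = Var + (mean)², giving A: 199.24; B: 56; C: 3.67089.
Overall E[X²] = 0.29·199.24 + 0.27·56 + 0.44·3.67089 = 74.5148.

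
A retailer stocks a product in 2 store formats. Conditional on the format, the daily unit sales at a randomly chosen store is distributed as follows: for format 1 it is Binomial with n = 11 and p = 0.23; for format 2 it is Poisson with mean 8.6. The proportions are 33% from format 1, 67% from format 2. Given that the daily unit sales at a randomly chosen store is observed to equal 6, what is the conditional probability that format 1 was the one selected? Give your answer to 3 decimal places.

Likelihoods P(X=6 | ·): 1: 0.0185124; 2: 0.103449.
Posterior ∝ prior × likelihood. Numerator for 1: 0.33·0.0185124 = 0.00610909.
Normalizing constant: 0.33·0.0185124 + 0.67·0.103449 = 0.0754198.
P(1 | observation) = 0.00610909 / 0.0754198 = 0.0810011.

0.081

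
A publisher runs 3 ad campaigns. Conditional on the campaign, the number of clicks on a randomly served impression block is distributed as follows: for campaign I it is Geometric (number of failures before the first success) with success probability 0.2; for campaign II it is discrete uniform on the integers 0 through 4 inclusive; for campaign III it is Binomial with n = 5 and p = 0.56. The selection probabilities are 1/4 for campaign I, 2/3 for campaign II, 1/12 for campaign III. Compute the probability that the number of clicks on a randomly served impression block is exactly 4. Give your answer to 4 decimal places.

0.1718

Conditional on each campaign, P(X = 4): I: 0.08192; II: 0.2; III: 0.216359.
By total probability, P(X = 4) = 0.25·0.08192 + 0.666667·0.2 + 0.0833333·0.216359 = 0.171843.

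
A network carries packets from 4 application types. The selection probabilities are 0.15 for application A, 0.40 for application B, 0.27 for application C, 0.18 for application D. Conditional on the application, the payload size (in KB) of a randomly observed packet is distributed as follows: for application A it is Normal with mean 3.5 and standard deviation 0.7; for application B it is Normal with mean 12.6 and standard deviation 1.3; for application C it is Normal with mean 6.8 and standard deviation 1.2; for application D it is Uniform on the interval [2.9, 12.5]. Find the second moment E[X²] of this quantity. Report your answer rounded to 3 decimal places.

91.019

For each component E[X²] = Var + (mean)², giving A: 12.74; B: 160.45; C: 47.68; D: 66.97.
Overall E[X²] = 0.15·12.74 + 0.4·160.45 + 0.27·47.68 + 0.18·66.97 = 91.0192.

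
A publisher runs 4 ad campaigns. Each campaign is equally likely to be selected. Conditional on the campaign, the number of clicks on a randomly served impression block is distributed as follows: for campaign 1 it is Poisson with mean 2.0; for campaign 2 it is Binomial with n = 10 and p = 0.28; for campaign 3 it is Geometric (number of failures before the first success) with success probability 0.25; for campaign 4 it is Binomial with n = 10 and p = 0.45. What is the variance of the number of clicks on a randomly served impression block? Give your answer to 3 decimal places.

5.440

Per component, 1: μ=2, E[X²]=6; 2: μ=2.8, E[X²]=9.856; 3: μ=3, E[X²]=21; 4: μ=4.5, E[X²]=22.725.
E[X] = 0.25·2 + 0.25·2.8 + 0.25·3 + 0.25·4.5 = 3.075.
E[X²] = 0.25·6 + 0.25·9.856 + 0.25·21 + 0.25·22.725 = 14.8953.
Var(X) = E[X²] − (E[X])² = 14.8953 − 9.45563 = 5.43962.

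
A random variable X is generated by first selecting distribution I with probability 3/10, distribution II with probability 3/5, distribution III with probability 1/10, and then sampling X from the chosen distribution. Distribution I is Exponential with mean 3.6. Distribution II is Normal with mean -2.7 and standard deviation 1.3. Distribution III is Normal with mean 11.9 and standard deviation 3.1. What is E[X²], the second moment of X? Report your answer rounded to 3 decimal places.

28.286

For each component E[X²] = Var + (mean)², giving I: 25.92; II: 8.98; III: 151.22.
Overall E[X²] = 0.3·25.92 + 0.6·8.98 + 0.1·151.22 = 28.286.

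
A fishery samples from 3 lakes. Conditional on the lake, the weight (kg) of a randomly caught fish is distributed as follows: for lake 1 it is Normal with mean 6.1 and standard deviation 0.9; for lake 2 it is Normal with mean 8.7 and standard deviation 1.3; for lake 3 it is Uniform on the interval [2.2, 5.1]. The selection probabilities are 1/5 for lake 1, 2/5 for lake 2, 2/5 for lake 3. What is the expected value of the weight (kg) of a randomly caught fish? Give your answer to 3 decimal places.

Component means — 1: 6.1; 2: 8.7; 3: 3.65.
E[X] = 0.2·6.1 + 0.4·8.7 + 0.4·3.65 = 6.16.

6.160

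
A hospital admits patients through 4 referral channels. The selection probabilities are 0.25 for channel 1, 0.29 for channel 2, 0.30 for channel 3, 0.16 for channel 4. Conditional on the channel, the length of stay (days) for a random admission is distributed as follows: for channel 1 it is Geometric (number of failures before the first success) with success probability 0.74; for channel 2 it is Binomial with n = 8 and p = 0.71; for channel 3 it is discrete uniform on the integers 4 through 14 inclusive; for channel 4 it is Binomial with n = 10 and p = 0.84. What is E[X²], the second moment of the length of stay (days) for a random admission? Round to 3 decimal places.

48.788

For each component E[X²] = Var + (mean)², giving 1: 0.598247; 2: 33.9096; 3: 91; 4: 71.904.
Overall E[X²] = 0.25·0.598247 + 0.29·33.9096 + 0.3·91 + 0.16·71.904 = 48.788.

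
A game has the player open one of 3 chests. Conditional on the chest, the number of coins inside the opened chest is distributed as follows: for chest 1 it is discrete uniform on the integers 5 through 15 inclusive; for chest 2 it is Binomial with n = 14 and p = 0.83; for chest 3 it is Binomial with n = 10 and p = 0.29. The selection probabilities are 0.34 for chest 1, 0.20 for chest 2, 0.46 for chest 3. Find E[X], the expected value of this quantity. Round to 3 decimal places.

Component means — 1: 10; 2: 11.62; 3: 2.9.
E[X] = 0.34·10 + 0.2·11.62 + 0.46·2.9 = 7.058.

7.058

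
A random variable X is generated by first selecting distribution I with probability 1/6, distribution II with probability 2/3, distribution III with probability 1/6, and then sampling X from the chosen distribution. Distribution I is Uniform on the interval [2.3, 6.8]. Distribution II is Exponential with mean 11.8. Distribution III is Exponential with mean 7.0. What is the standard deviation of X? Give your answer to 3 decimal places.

Per component, I: μ=4.55, E[X²]=22.39; II: μ=11.8, E[X²]=278.48; III: μ=7, E[X²]=98.
E[X] = 0.166667·4.55 + 0.666667·11.8 + 0.166667·7 = 9.79167.
E[X²] = 0.166667·22.39 + 0.666667·278.48 + 0.166667·98 = 205.718.
Var(X) = E[X²] − (E[X])² = 205.718 − 95.8767 = 109.842.
SD(X) = √109.842 = 10.4805.

10.481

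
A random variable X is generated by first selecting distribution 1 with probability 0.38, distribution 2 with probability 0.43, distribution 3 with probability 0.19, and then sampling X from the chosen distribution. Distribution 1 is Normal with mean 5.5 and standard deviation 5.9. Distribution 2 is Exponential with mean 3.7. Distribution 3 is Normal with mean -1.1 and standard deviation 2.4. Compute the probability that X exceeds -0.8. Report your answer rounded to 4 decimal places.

0.8413

Conditional on each component, P(X > -0.8): 1: 0.857194; 2: 1; 3: 0.450262.
By total probability, P(X > -0.8) = 0.38·0.857194 + 0.43·1 + 0.19·0.450262 = 0.841283.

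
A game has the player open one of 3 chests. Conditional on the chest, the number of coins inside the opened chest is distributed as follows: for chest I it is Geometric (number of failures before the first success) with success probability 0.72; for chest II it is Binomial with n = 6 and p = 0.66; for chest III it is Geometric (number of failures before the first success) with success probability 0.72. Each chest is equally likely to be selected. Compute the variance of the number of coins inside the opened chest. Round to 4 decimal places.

3.6428

Per component, I: μ=0.388889, E[X²]=0.691358; II: μ=3.96, E[X²]=17.028; III: μ=0.388889, E[X²]=0.691358.
E[X] = 0.333333·0.388889 + 0.333333·3.96 + 0.333333·0.388889 = 1.57926.
E[X²] = 0.333333·0.691358 + 0.333333·17.028 + 0.333333·0.691358 = 6.13691.
Var(X) = E[X²] − (E[X])² = 6.13691 − 2.49406 = 3.64285.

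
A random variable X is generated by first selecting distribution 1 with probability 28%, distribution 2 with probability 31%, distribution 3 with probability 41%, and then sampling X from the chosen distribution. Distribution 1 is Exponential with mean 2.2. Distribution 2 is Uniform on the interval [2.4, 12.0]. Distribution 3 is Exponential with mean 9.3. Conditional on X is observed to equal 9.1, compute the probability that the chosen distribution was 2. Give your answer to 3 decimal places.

0.634

Likelihoods f(9.1 | ·): 1: 0.00726403; 2: 0.104167; 3: 0.0404168.
Posterior ∝ prior × likelihood. Numerator for 2: 0.31·0.104167 = 0.0322917.
Normalizing constant: 0.28·0.00726403 + 0.31·0.104167 + 0.41·0.0404168 = 0.0508965.
P(2 | observation) = 0.0322917 / 0.0508965 = 0.634458.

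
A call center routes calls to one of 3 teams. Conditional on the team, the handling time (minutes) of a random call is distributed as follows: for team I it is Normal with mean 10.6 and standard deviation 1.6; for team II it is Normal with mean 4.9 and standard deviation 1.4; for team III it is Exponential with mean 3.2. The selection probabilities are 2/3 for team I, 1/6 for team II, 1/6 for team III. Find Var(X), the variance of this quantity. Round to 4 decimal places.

Per component, I: μ=10.6, E[X²]=114.92; II: μ=4.9, E[X²]=25.97; III: μ=3.2, E[X²]=20.48.
E[X] = 0.666667·10.6 + 0.166667·4.9 + 0.166667·3.2 = 8.41667.
E[X²] = 0.666667·114.92 + 0.166667·25.97 + 0.166667·20.48 = 84.355.
Var(X) = E[X²] − (E[X])² = 84.355 − 70.8403 = 13.5147.

13.5147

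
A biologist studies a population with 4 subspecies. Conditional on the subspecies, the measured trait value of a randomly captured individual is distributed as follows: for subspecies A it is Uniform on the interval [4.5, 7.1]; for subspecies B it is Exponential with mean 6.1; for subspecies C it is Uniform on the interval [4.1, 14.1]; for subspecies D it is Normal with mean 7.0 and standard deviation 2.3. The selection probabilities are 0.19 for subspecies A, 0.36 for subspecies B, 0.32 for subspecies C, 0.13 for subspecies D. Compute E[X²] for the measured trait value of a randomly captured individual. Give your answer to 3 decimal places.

For each component E[X²] = Var + (mean)², giving A: 34.2033; B: 74.42; C: 91.1433; D: 54.29.
Overall E[X²] = 0.19·34.2033 + 0.36·74.42 + 0.32·91.1433 + 0.13·54.29 = 69.5134.

69.513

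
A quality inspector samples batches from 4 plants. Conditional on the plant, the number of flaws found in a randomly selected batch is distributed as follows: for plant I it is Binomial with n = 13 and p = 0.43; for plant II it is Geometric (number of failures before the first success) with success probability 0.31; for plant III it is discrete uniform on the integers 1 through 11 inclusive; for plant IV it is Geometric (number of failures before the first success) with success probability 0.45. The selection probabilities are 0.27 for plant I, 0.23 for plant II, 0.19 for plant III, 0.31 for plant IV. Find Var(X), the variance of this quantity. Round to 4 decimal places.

9.6007

Per component, I: μ=5.59, E[X²]=34.4344; II: μ=2.22581, E[X²]=12.1342; III: μ=6, E[X²]=46; IV: μ=1.22222, E[X²]=4.20988.
E[X] = 0.27·5.59 + 0.23·2.22581 + 0.19·6 + 0.31·1.22222 = 3.54012.
E[X²] = 0.27·34.4344 + 0.23·12.1342 + 0.19·46 + 0.31·4.20988 = 22.1332.
Var(X) = E[X²] − (E[X])² = 22.1332 − 12.5325 = 9.60074.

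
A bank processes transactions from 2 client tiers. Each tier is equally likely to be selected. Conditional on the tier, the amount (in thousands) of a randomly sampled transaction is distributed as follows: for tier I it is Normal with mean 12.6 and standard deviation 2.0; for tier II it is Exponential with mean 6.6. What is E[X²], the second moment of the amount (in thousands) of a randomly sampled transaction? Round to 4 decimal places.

For each component E[X²] = Var + (mean)², giving I: 162.76; II: 87.12.
Overall E[X²] = 0.5·162.76 + 0.5·87.12 = 124.94.

124.9400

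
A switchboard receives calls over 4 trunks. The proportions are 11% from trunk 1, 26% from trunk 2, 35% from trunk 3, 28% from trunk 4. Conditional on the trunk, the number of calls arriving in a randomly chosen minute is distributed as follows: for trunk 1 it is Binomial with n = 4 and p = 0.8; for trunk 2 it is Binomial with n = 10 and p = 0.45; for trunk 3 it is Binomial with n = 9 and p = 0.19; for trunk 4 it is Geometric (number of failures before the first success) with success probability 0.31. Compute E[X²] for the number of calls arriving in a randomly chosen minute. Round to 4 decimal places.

For each component E[X²] = Var + (mean)², giving 1: 10.88; 2: 22.725; 3: 4.3092; 4: 12.1342.
Overall E[X²] = 0.11·10.88 + 0.26·22.725 + 0.35·4.3092 + 0.28·12.1342 = 12.0111.

12.0111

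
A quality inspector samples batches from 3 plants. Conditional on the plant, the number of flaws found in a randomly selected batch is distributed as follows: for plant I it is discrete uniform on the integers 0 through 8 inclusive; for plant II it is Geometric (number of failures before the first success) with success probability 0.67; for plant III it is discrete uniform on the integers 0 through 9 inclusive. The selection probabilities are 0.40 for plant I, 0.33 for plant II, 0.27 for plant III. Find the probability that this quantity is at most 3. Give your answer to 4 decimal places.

Conditional on each plant, P(X ≤ 3): I: 0.444444; II: 0.988141; III: 0.4.
By total probability, P(X ≤ 3) = 0.4·0.444444 + 0.33·0.988141 + 0.27·0.4 = 0.611864.

0.6119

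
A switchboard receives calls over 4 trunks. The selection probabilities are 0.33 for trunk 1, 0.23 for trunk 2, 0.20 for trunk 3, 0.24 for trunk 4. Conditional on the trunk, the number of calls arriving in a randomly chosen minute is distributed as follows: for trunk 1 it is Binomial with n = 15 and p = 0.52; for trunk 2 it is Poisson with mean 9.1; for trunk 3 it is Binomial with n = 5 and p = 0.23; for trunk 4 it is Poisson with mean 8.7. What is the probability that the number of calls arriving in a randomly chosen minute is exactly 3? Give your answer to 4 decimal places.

Conditional on each trunk, P(X = 3): 1: 0.0095701; 2: 0.0140247; 3: 0.0721381; 4: 0.0182829.
By total probability, P(X = 3) = 0.33·0.0095701 + 0.23·0.0140247 + 0.2·0.0721381 + 0.24·0.0182829 = 0.0251993.

0.0252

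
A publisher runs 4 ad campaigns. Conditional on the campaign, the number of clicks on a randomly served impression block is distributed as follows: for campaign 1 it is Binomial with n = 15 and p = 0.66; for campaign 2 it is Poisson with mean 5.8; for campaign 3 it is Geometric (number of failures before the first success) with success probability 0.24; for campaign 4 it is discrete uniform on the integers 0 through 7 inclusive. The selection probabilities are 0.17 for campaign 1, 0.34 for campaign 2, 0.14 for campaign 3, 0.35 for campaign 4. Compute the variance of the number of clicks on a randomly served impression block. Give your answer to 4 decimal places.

Per component, 1: μ=9.9, E[X²]=101.376; 2: μ=5.8, E[X²]=39.44; 3: μ=3.16667, E[X²]=23.2222; 4: μ=3.5, E[X²]=17.5.
E[X] = 0.17·9.9 + 0.34·5.8 + 0.14·3.16667 + 0.35·3.5 = 5.32333.
E[X²] = 0.17·101.376 + 0.34·39.44 + 0.14·23.2222 + 0.35·17.5 = 40.0196.
Var(X) = E[X²] − (E[X])² = 40.0196 − 28.3379 = 11.6818.

11.6818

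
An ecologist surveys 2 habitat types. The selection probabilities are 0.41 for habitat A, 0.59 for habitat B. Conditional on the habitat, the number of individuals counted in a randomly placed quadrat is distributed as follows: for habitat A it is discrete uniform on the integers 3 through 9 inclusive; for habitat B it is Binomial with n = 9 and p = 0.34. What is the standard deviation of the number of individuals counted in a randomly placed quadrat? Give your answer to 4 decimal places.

Per component, A: μ=6, E[X²]=40; B: μ=3.06, E[X²]=11.3832.
E[X] = 0.41·6 + 0.59·3.06 = 4.2654.
E[X²] = 0.41·40 + 0.59·11.3832 = 23.1161.
Var(X) = E[X²] − (E[X])² = 23.1161 − 18.1936 = 4.92245.
SD(X) = √4.92245 = 2.21866.

2.2187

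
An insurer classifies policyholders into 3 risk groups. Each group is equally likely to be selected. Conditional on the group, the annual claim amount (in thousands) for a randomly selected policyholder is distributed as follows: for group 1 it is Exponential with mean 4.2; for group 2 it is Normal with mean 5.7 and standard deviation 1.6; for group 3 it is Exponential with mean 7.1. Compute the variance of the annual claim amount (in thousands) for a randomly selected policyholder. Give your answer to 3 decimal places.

Per component, 1: μ=4.2, E[X²]=35.28; 2: μ=5.7, E[X²]=35.05; 3: μ=7.1, E[X²]=100.82.
E[X] = 0.333333·4.2 + 0.333333·5.7 + 0.333333·7.1 = 5.66667.
E[X²] = 0.333333·35.28 + 0.333333·35.05 + 0.333333·100.82 = 57.05.
Var(X) = E[X²] − (E[X])² = 57.05 − 32.1111 = 24.9389.

24.939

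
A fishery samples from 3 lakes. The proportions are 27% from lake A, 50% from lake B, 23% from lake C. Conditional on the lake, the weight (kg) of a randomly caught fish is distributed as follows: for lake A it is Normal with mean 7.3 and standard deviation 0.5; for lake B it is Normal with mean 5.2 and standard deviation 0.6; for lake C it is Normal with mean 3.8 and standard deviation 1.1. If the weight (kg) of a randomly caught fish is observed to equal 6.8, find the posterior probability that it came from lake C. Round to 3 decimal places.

Likelihoods f(6.8 | ·): A: 0.483941; B: 0.0189933; C: 0.00879777.
Posterior ∝ prior × likelihood. Numerator for C: 0.23·0.00879777 = 0.00202349.
Normalizing constant: 0.27·0.483941 + 0.5·0.0189933 + 0.23·0.00879777 = 0.142184.
P(C | observation) = 0.00202349 / 0.142184 = 0.0142314.

0.014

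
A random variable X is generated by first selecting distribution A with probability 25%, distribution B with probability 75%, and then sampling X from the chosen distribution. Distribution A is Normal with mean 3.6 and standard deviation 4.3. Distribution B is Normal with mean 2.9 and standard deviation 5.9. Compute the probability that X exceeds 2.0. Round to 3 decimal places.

0.582

Conditional on each component, P(X > 2.0): A: 0.645088; B: 0.56062.
By total probability, P(X > 2.0) = 0.25·0.645088 + 0.75·0.56062 = 0.581737.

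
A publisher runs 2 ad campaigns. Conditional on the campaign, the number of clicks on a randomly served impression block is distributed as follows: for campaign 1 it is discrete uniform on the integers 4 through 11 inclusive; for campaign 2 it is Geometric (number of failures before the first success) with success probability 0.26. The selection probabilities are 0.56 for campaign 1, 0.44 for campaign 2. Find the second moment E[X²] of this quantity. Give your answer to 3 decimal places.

42.821

For each component E[X²] = Var + (mean)², giving 1: 61.5; 2: 19.0473.
Overall E[X²] = 0.56·61.5 + 0.44·19.0473 = 42.8208.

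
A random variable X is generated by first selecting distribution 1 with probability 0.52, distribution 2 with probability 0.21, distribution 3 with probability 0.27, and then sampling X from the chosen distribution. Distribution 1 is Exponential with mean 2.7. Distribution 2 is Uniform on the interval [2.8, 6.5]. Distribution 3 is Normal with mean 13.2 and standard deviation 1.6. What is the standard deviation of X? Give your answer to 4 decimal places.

Per component, 1: μ=2.7, E[X²]=14.58; 2: μ=4.65, E[X²]=22.7633; 3: μ=13.2, E[X²]=176.8.
E[X] = 0.52·2.7 + 0.21·4.65 + 0.27·13.2 = 5.9445.
E[X²] = 0.52·14.58 + 0.21·22.7633 + 0.27·176.8 = 60.0979.
Var(X) = E[X²] − (E[X])² = 60.0979 − 35.3371 = 24.7608.
SD(X) = √24.7608 = 4.97602.

4.9760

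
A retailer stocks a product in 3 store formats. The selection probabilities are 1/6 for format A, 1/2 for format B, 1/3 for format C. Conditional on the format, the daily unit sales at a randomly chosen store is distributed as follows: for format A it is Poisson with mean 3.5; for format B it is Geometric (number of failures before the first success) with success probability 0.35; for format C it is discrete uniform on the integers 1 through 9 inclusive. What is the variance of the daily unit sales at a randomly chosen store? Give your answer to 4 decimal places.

7.4548

Per component, A: μ=3.5, E[X²]=15.75; B: μ=1.85714, E[X²]=8.7551; C: μ=5, E[X²]=31.6667.
E[X] = 0.166667·3.5 + 0.5·1.85714 + 0.333333·5 = 3.17857.
E[X²] = 0.166667·15.75 + 0.5·8.7551 + 0.333333·31.6667 = 17.5581.
Var(X) = E[X²] − (E[X])² = 17.5581 − 10.1033 = 7.45479.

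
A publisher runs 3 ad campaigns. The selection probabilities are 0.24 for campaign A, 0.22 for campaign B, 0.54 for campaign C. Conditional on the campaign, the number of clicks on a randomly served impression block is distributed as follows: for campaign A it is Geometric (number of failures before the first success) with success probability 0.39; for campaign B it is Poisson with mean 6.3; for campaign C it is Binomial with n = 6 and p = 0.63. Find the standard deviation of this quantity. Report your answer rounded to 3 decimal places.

2.383

Per component, A: μ=1.5641, E[X²]=6.45694; B: μ=6.3, E[X²]=45.99; C: μ=3.78, E[X²]=15.687.
E[X] = 0.24·1.5641 + 0.22·6.3 + 0.54·3.78 = 3.80258.
E[X²] = 0.24·6.45694 + 0.22·45.99 + 0.54·15.687 = 20.1384.
Var(X) = E[X²] − (E[X])² = 20.1384 − 14.4596 = 5.67879.
SD(X) = √5.67879 = 2.38302.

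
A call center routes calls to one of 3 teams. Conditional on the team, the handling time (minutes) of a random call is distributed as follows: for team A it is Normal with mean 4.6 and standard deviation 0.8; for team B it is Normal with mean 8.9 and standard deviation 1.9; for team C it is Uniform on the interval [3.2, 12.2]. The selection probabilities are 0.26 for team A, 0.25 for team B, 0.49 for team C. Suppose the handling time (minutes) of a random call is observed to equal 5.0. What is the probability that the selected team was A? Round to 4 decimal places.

0.6529

Likelihoods f(5.0 | ·): A: 0.440082; B: 0.0255418; C: 0.111111.
Posterior ∝ prior × likelihood. Numerator for A: 0.26·0.440082 = 0.114421.
Normalizing constant: 0.26·0.440082 + 0.25·0.0255418 + 0.49·0.111111 = 0.175251.
P(A | observation) = 0.114421 / 0.175251 = 0.652899.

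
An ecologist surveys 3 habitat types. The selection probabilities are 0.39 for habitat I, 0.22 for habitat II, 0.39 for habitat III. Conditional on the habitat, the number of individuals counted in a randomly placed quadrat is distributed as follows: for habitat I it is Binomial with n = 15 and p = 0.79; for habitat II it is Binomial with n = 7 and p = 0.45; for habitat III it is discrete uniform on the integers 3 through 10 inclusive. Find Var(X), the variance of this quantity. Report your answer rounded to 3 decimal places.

15.210

Per component, I: μ=11.85, E[X²]=142.911; II: μ=3.15, E[X²]=11.655; III: μ=6.5, E[X²]=47.5.
E[X] = 0.39·11.85 + 0.22·3.15 + 0.39·6.5 = 7.8495.
E[X²] = 0.39·142.911 + 0.22·11.655 + 0.39·47.5 = 76.8244.
Var(X) = E[X²] − (E[X])² = 76.8244 − 61.6147 = 15.2097.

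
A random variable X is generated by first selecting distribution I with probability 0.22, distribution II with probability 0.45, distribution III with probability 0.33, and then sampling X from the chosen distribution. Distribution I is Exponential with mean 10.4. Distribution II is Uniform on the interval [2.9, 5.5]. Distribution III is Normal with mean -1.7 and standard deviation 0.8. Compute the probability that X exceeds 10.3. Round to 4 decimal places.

Conditional on each component, P(X > 10.3): I: 0.371434; II: 0; III: 0.
By total probability, P(X > 10.3) = 0.22·0.371434 + 0.45·0 + 0.33·0 = 0.0817154.

0.0817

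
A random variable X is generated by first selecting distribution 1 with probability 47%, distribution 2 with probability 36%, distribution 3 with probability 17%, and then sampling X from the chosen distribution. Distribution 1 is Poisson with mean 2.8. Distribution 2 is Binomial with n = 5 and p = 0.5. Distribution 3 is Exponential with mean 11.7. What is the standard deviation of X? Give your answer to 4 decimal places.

6.0466

Per component, 1: μ=2.8, E[X²]=10.64; 2: μ=2.5, E[X²]=7.5; 3: μ=11.7, E[X²]=273.78.
E[X] = 0.47·2.8 + 0.36·2.5 + 0.17·11.7 = 4.205.
E[X²] = 0.47·10.64 + 0.36·7.5 + 0.17·273.78 = 54.2434.
Var(X) = E[X²] − (E[X])² = 54.2434 − 17.682 = 36.5614.
SD(X) = √36.5614 = 6.0466.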